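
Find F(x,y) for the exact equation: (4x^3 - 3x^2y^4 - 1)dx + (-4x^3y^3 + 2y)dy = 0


Check exactness: ∂M/∂y = -12x^2y^3 and ∂N/∂x = -12x^2y^3; equal, so the equation is exact.
Integrate M with respect to x (treating y as constant): ∫M dx = x^4 - x^3y^4 - x + h(y).
Differentiate w.r.t. y and set equal to N: the x-dependent terms already match, leaving h'(y) = 2y. Integrate: h(y) = y^2.
So F(x,y) = x^4 - x^3y^4 - x + y^2.
General solution: x^4 - x^3y^4 - x + y^2 = C.


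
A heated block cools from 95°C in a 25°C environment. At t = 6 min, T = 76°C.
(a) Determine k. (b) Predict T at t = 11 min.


Newton's law: T(t) = T_a + (T₀ - T_a)e^(-kt).
(a) Use T(6) = 76: (76 - 25)/(95 - 25) = e^(-k·6), so k = -ln(0.729)/6 ≈ 0.0528.
(b) Apply k to t = 11: T(11) = 25 + (70)e^(-0.581) ≈ 64.2°C.


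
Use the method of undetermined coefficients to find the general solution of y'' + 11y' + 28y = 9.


Characteristic roots of r² + 11r + 28 = 0 are -7, -4.
y_h = C₁e^(-7x) + C₂e^(-4x).
Constant forcing; try y_p = A. Then 28A = 9 ⇒ A = 9/28.
General solution: y = C₁e^(-7x) + C₂e^(-4x) + 9/28.


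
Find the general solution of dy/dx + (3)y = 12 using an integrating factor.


P(x) = 3, Q(x) = 12; integrating factor μ = e^(3x).
(μ y)' = 12e^(3x) ⇒ μ y = 4e^(3x) + C.
Divide by μ: y = 4 + Ce^(-3x).


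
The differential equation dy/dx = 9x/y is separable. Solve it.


Separate variables: y dy = 9x dx.
Integrate both sides: y²/2 = (9/2)x^2 + C₀.
Multiply by 2: y² = 9x^2 + C.


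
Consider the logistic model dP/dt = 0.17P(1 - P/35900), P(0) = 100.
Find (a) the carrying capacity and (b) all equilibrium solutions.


Logistic ODE dP/dt = 0.17P(1 - P/35900) has equilibria where dP/dt = 0, i.e. P = 0 or P = 35900.
The coefficient (1 - P/K) = 0 when P = K, identifying K = 35900 as the carrying capacity.
(a) K = 35900; (b) equilibria P = 0 and P = 35900.


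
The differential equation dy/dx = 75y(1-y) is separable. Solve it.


Separate: dy/[y(1-y)] = 75 dx.
Partial fractions: 1/[y(1-y)] = 1/y + 1/(1-y).
Integrate: ln|y/(1-y)| = 75x + C₀.
Solve for y: y = 1/(1 + Ce^(-75x)).


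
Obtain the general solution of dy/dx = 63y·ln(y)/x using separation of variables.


Separate: dy/[y ln(y)] = 63 dx/x.
Substitute u = ln(y): du/u = 63 dx/x.
Integrate: ln|ln(y)| = 63ln|x| + C₀, hence ln(y) = C·x^63.


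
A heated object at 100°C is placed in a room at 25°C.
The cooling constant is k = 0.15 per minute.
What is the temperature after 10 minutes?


Newton's law: dT/dt = -k(T - T_a) has solution T(t) = T_a + (T₀ - T_a)e^(-kt).
Plug in T_a = 25, T₀ = 100, k = 0.15, t = 10: T(10) = 25 + (75)e^(-1.50) ≈ 41.7°C.


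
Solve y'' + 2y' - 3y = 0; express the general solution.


Characteristic equation: r² + 2r - 3 = 0.
Factor: (r - 1)(r + 3) = 0 ⇒ r = 1, -3 (distinct real).
General solution: y = C₁e^(x) + C₂e^(-3x).


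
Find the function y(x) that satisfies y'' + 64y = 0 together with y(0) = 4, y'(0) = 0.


Characteristic roots of r² + 64 = 0 are ±8i, so y = C₁cos(8x) + C₂sin(8x).
Apply y(0) = 4: C₁ = 4. Differentiate and apply y'(0) = 0: 8·C₂ = 0, so C₂ = 0.
Particular solution: y = 4cos(8x).


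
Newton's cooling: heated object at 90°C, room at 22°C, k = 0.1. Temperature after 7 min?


Newton's law: dT/dt = -k(T - T_a) has solution T(t) = T_a + (T₀ - T_a)e^(-kt).
Plug in T_a = 22, T₀ = 90, k = 0.1, t = 7: T(7) = 22 + (68)e^(-0.70) ≈ 55.8°C.


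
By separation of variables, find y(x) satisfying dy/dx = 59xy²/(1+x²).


Separate: dy/y² = 59x/(1+x²) dx.
Integrate LHS: ∫ dy/y² = -1/y.
Integrate RHS via u = 1+x²: (59/2)ln(1+x²) + C.
Result: -1/y = (59/2)ln(1+x²) + C.


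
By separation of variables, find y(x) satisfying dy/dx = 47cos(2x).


g(y) = 1, so integrate directly: y = ∫ 47cos(2x) dx = (47/2)sin(2x) + C.


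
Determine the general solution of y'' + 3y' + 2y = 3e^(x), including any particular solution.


Characteristic roots of r² + 3r + 2 = 0 are -1, -2.
y_h = C₁e^(-x) + C₂e^(-2x).
Forcing exponent 1 is not a characteristic root; try y_p = Ae^(x).
Substitute: A·(1 + (3)·1 + (2)) = A·6 = 3, so A = 1/2.
General solution: y = C₁e^(-x) + C₂e^(-2x) + (1/2)e^(x).


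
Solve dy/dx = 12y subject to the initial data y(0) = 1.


General solution of y' = 12y is y = Ce^(12x).
Apply y(0) = 1: C = 1.
Particular solution: y = e^(12x).


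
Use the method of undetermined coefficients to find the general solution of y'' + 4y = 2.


Homogeneous part: r² + 4 = 0 ⇒ r = ±2i, so y_h = C₁cos(2x) + C₂sin(2x).
Try constant y_p = A; plug in: 4A = 2 ⇒ A = 1/2.
General solution: y = C₁cos(2x) + C₂sin(2x) + 1/2.


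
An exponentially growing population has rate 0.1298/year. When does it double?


Exponential growth: P(t) = P₀ e^(0.1298t). Set P(t)/P₀ = 2: e^(0.1298t) = 2.
Solve: t = ln(2)/0.1298 ≈ 5.34 years.


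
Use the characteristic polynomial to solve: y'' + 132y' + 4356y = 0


Characteristic equation: r² + 132r + 4356 = 0, i.e. (r + 66)² = 0.
Repeated root r = -66; include an x factor for the second linearly independent solution.
General solution: y = (C₁ + C₂x)e^(-66x).


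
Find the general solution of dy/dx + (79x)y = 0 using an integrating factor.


P(x) = 79x ⇒ μ = e^((79/2)x²).
Q(x) = 0 so μ y is constant: y = Ce^(-(79/2)x²).


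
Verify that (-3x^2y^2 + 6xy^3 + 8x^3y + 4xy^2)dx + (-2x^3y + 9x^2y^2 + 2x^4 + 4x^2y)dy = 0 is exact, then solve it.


Check exactness: ∂M/∂y = -6x^2y + 18xy^2 + 8x^3 + 8xy and ∂N/∂x = -6x^2y + 18xy^2 + 8x^3 + 8xy; equal, so the equation is exact.
Integrate M with respect to x (treating y as constant): ∫M dx = -x^3y^2 + 3x^2y^3 + 2x^4y + 2x^2y^2 + h(y).
Differentiate w.r.t. y and set equal to N: all terms match, so h'(y) = 0 and h is a constant absorbed into C.
General solution: -x^3y^2 + 3x^2y^3 + 2x^4y + 2x^2y^2 = C.


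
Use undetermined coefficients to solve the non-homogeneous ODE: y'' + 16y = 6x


Homogeneous: r² + 16 = 0 ⇒ r = ±4i, y_h = C₁cos(4x) + C₂sin(4x).
Polynomial forcing; try y_p = Ax + B. Then y_p'' + 16 y_p = 16(Ax + B) = 6x, so B = 0 and A = 3/8.
General solution: y = C₁cos(4x) + C₂sin(4x) + (3/8)x.


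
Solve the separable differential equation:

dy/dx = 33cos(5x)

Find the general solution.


g(y) = 1, so integrate directly: y = ∫ 33cos(5x) dx = (33/5)sin(5x) + C.


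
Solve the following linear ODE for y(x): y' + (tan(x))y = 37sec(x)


P(x) = tan(x) ⇒ μ = e^(∫tan(x)dx) = sec(x).
(sec(x) y)' = 37sec²(x) ⇒ sec(x) y = 37tan(x) + C.
Multiply by cos(x): y = 37sin(x) + C·cos(x).


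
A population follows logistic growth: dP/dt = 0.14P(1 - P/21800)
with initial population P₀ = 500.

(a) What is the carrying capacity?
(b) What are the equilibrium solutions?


Logistic ODE dP/dt = 0.14P(1 - P/21800) has equilibria where dP/dt = 0, i.e. P = 0 or P = 21800.
The coefficient (1 - P/K) = 0 when P = K, identifying K = 21800 as the carrying capacity.
(a) K = 21800; (b) equilibria P = 0 and P = 21800.


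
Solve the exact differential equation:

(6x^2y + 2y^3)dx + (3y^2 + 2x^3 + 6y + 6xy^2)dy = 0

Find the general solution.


Check exactness: ∂M/∂y = 6x^2 + 6y^2 and ∂N/∂x = 6x^2 + 6y^2; equal, so the equation is exact.
Integrate M with respect to x (treating y as constant): ∫M dx = 2x^3y + 2xy^3 + h(y).
Differentiate w.r.t. y and set equal to N: the x-dependent terms already match, leaving h'(y) = 3y^2 + 6y. Integrate: h(y) = y^3 + 3y^2.
So F(x,y) = y^3 + 2x^3y + 3y^2 + 2xy^3.
General solution: y^3 + 2x^3y + 3y^2 + 2xy^3 = C.


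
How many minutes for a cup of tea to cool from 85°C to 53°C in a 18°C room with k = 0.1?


From T(t) = T_a + (T₀ - T_a)e^(-kt), set T(t) = 53:
(53 - 18) / (85 - 18) = e^(-0.1t), so t = -ln(0.522)/0.1 ≈ 6.5 minutes.


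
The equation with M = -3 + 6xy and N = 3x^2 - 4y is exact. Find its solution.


Check exactness: ∂M/∂y = 6x and ∂N/∂x = 6x; equal, so the equation is exact.
Integrate M with respect to x (treating y as constant): ∫M dx = -3x + 3x^2y + h(y).
Differentiate w.r.t. y and set equal to N: the x-dependent terms already match, leaving h'(y) = -4y. Integrate: h(y) = -2y^2.
So F(x,y) = -3x + 3x^2y - 2y^2.
General solution: -3x + 3x^2y - 2y^2 = C.


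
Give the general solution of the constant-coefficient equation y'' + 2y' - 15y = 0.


Characteristic equation: r² + 2r - 15 = 0.
Factor: (r + 5)(r - 3) = 0 ⇒ r = -5, 3 (distinct real).
General solution: y = C₁e^(-5x) + C₂e^(3x).


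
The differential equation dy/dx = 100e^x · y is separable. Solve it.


Separate variables: dy/y = 100e^x dx.
Integrate: ln|y| = 100e^x + C₀.
Exponentiate: y = Ce^(100e^x).


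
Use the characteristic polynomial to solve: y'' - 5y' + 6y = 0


Characteristic equation: r² - 5r + 6 = 0.
Factor: (r - 3)(r - 2) = 0 ⇒ r = 3, 2 (distinct real).
General solution: y = C₁e^(3x) + C₂e^(2x).


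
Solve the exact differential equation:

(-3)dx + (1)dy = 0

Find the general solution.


Check exactness: ∂M/∂y = 0 and ∂N/∂x = 0; equal, so the equation is exact.
Integrate M with respect to x (treating y as constant): ∫M dx = -3x + h(y).
Differentiate w.r.t. y and set equal to N: the x-dependent terms already match, leaving h'(y) = 1. Integrate: h(y) = y.
So F(x,y) = y - 3x.
General solution: y - 3x = C.


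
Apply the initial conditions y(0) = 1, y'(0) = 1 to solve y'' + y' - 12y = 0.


Characteristic roots of r² + r - 12 = 0 are -4, 3.
General solution y = c₁ e^(-4x) + c₂ e^(3x).
Apply y(0) = 1: c₁ + c₂ = 1. Apply y'(0) = 1: -4 c₁ + 3 c₂ = 1.
Solve: c₁ = 2/7, c₂ = 5/7.
Particular solution: y = (2/7)e^(-4x) + (5/7)e^(3x).


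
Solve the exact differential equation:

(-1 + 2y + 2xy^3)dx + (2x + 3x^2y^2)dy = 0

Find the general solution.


Check exactness: ∂M/∂y = 2 + 6xy^2 and ∂N/∂x = 2 + 6xy^2; equal, so the equation is exact.
Integrate M with respect to x (treating y as constant): ∫M dx = -x + 2xy + x^2y^3 + h(y).
Differentiate w.r.t. y and set equal to N: all terms match, so h'(y) = 0 and h is a constant absorbed into C.
General solution: -x + 2xy + x^2y^3 = C.


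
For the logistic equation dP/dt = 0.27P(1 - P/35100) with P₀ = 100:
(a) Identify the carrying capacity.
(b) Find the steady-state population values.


Logistic ODE dP/dt = 0.27P(1 - P/35100) has equilibria where dP/dt = 0, i.e. P = 0 or P = 35100.
The coefficient (1 - P/K) = 0 when P = K, identifying K = 35100 as the carrying capacity.
(a) K = 35100; (b) equilibria P = 0 and P = 35100.


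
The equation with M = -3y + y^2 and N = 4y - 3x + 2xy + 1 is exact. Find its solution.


Check exactness: ∂M/∂y = -3 + 2y and ∂N/∂x = -3 + 2y; equal, so the equation is exact.
Integrate M with respect to x (treating y as constant): ∫M dx = -3xy + xy^2 + h(y).
Differentiate w.r.t. y and set equal to N: the x-dependent terms already match, leaving h'(y) = 4y + 1. Integrate: h(y) = 2y^2 + y.
So F(x,y) = 2y^2 - 3xy + xy^2 + y.
General solution: 2y^2 - 3xy + xy^2 + y = C.


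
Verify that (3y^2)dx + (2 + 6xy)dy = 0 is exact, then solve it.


Check exactness: ∂M/∂y = 6y and ∂N/∂x = 6y; equal, so the equation is exact.
Integrate M with respect to x (treating y as constant): ∫M dx = 3xy^2 + h(y).
Differentiate w.r.t. y and set equal to N: the x-dependent terms already match, leaving h'(y) = 2. Integrate: h(y) = 2y.
So F(x,y) = 2y + 3xy^2.
General solution: 2y + 3xy^2 = C.


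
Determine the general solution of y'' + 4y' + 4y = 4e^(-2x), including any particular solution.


Characteristic polynomial (r + 2)² = 0; repeated root r = -2.
y_h = (C₁ + C₂x)e^(-2x). Forcing matches the repeated root (resonance), so try y_p = Ax² e^(-2x).
Substitute and solve for A: 2A = 4, so A = 2.
General solution: y = (C₁ + C₂x + 2x²)e^(-2x).


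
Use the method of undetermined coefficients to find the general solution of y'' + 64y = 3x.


Homogeneous: r² + 64 = 0 ⇒ r = ±8i, y_h = C₁cos(8x) + C₂sin(8x).
Polynomial forcing; try y_p = Ax + B. Then y_p'' + 64 y_p = 64(Ax + B) = 3x, so B = 0 and A = 3/64.
General solution: y = C₁cos(8x) + C₂sin(8x) + (3/64)x.


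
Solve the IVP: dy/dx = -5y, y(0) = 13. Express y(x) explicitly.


General solution of y' = -5y is y = Ce^(-5x).
Apply y(0) = 13: C = 13.
Particular solution: y = 13e^(-5x).


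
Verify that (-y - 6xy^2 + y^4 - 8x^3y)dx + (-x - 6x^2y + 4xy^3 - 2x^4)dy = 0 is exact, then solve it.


Check exactness: ∂M/∂y = -1 - 12xy + 4y^3 - 8x^3 and ∂N/∂x = -1 - 12xy + 4y^3 - 8x^3; equal, so the equation is exact.
Integrate M with respect to x (treating y as constant): ∫M dx = -xy - 3x^2y^2 + xy^4 - 2x^4y + h(y).
Differentiate w.r.t. y and set equal to N: all terms match, so h'(y) = 0 and h is a constant absorbed into C.
General solution: -xy - 3x^2y^2 + xy^4 - 2x^4y = C.


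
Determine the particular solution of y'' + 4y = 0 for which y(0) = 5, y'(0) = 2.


Characteristic roots of r² + 4 = 0 are ±2i, so y = C₁cos(2x) + C₂sin(2x).
Apply y(0) = 5: C₁ = 5. Differentiate and apply y'(0) = 2: 2·C₂ = 2, so C₂ = 1.
Particular solution: y = 5cos(2x) + sin(2x).


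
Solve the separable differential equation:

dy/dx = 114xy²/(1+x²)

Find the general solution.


Separate: dy/y² = 114x/(1+x²) dx.
Integrate LHS: ∫ dy/y² = -1/y.
Integrate RHS via u = 1+x²: 57ln(1+x²) + C.
Result: -1/y = 57ln(1+x²) + C.


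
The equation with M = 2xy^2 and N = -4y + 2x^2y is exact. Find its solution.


Check exactness: ∂M/∂y = 4xy and ∂N/∂x = 4xy; equal, so the equation is exact.
Integrate M with respect to x (treating y as constant): ∫M dx = x^2y^2 + h(y).
Differentiate w.r.t. y and set equal to N: the x-dependent terms already match, leaving h'(y) = -4y. Integrate: h(y) = -2y^2.
So F(x,y) = -2y^2 + x^2y^2.
General solution: -2y^2 + x^2y^2 = C.


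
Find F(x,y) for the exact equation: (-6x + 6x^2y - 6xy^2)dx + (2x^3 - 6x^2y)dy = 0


Check exactness: ∂M/∂y = 6x^2 - 12xy and ∂N/∂x = 6x^2 - 12xy; equal, so the equation is exact.
Integrate M with respect to x (treating y as constant): ∫M dx = -3x^2 + 2x^3y - 3x^2y^2 + h(y).
Differentiate w.r.t. y and set equal to N: all terms match, so h'(y) = 0 and h is a constant absorbed into C.
General solution: -3x^2 + 2x^3y - 3x^2y^2 = C.


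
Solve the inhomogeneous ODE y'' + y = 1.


Homogeneous part: r² + 1 = 0 ⇒ r = ±1i, so y_h = C₁cos(x) + C₂sin(x).
Try constant y_p = A; plug in: 1A = 1 ⇒ A = 1.
General solution: y = C₁cos(x) + C₂sin(x) + 1.


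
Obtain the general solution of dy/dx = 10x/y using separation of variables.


Separate variables: y dy = 10x dx.
Integrate both sides: y²/2 = 5x^2 + C₀.
Multiply by 2: y² = 10x^2 + C.


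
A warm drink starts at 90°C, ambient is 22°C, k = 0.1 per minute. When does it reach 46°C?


From T(t) = T_a + (T₀ - T_a)e^(-kt), set T(t) = 46:
(46 - 22) / (90 - 22) = e^(-0.1t), so t = -ln(0.353)/0.1 ≈ 10.4 minutes.


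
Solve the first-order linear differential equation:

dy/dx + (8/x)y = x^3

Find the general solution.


P(x) = 8/x ⇒ μ = x^8.
(x^8 y)' = x^8·x^3 = x^11.
Integrate: x^8 y = x^12/(12) + C.
Solve for y: y = (1/12)x^4 + C/x^8.


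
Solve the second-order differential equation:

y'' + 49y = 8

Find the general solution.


Homogeneous part: r² + 49 = 0 ⇒ r = ±7i, so y_h = C₁cos(7x) + C₂sin(7x).
Try constant y_p = A; plug in: 49A = 8 ⇒ A = 8/49.
General solution: y = C₁cos(7x) + C₂sin(7x) + 8/49.


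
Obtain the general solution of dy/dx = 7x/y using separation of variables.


Separate variables: y dy = 7x dx.
Integrate both sides: y²/2 = (7/2)x^2 + C₀.
Multiply by 2: y² = 7x^2 + C.


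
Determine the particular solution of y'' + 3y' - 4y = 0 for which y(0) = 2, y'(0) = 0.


Characteristic roots of r² + 3r - 4 = 0 are -4, 1.
General solution y = c₁ e^(-4x) + c₂ e^(x).
Apply y(0) = 2: c₁ + c₂ = 2. Apply y'(0) = 0: -4 c₁ + 1 c₂ = 0.
Solve: c₁ = 2/5, c₂ = 8/5.
Particular solution: y = (2/5)e^(-4x) + (8/5)e^(x).


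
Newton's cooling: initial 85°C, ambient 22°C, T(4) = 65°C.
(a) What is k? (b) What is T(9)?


Newton's law: T(t) = T_a + (T₀ - T_a)e^(-kt).
(a) Use T(4) = 65: (65 - 22)/(85 - 22) = e^(-k·4), so k = -ln(0.683)/4 ≈ 0.0955.
(b) Apply k to t = 9: T(9) = 22 + (63)e^(-0.859) ≈ 48.7°C.


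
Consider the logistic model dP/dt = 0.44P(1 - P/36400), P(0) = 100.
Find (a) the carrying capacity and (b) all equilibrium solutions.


Logistic ODE dP/dt = 0.44P(1 - P/36400) has equilibria where dP/dt = 0, i.e. P = 0 or P = 36400.
The coefficient (1 - P/K) = 0 when P = K, identifying K = 36400 as the carrying capacity.
(a) K = 36400; (b) equilibria P = 0 and P = 36400.


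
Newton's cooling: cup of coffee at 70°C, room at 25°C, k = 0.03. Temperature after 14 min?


Newton's law: dT/dt = -k(T - T_a) has solution T(t) = T_a + (T₀ - T_a)e^(-kt).
Plug in T_a = 25, T₀ = 70, k = 0.03, t = 14: T(14) = 25 + (45)e^(-0.42) ≈ 54.6°C.


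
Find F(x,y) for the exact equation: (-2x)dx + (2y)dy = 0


Check exactness: ∂M/∂y = 0 and ∂N/∂x = 0; equal, so the equation is exact.
Integrate M with respect to x (treating y as constant): ∫M dx = -x^2 + h(y).
Differentiate w.r.t. y and set equal to N: the x-dependent terms already match, leaving h'(y) = 2y. Integrate: h(y) = y^2.
So F(x,y) = -x^2 + y^2.
General solution: -x^2 + y^2 = C.


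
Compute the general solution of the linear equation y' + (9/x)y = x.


P(x) = 9/x ⇒ μ = x^9.
(x^9 y)' = x^10 ⇒ x^9 y = x^11/(11) + C.
Solve for y: y = (1/11)x^2 + C/x^9.


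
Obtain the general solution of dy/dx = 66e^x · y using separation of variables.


Separate variables: dy/y = 66e^x dx.
Integrate: ln|y| = 66e^x + C₀.
Exponentiate: y = Ce^(66e^x).


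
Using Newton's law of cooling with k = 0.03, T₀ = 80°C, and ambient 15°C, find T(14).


Newton's law: dT/dt = -k(T - T_a) has solution T(t) = T_a + (T₀ - T_a)e^(-kt).
Plug in T_a = 15, T₀ = 80, k = 0.03, t = 14: T(14) = 15 + (65)e^(-0.42) ≈ 57.7°C.


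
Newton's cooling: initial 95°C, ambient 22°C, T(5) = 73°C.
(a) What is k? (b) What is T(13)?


Newton's law: T(t) = T_a + (T₀ - T_a)e^(-kt).
(a) Use T(5) = 73: (73 - 22)/(95 - 22) = e^(-k·5), so k = -ln(0.699)/5 ≈ 0.0717.
(b) Apply k to t = 13: T(13) = 22 + (73)e^(-0.932) ≈ 50.7°C.


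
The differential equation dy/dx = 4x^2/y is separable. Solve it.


Separate variables: y dy = 4x^2 dx.
Integrate both sides: y²/2 = (4/3)x^3 + C₀.
Multiply by 2: y² = (8/3)x^3 + C.


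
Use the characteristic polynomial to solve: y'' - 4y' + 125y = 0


Characteristic equation: r² - 4r + 125 = 0.
Discriminant is negative; roots r = 2 ± 11i (complex conjugate pair).
General solution uses e^(α x)(C₁ cos(β x) + C₂ sin(β x)): y = e^(2x)(C₁cos(11x) + C₂sin(11x)).


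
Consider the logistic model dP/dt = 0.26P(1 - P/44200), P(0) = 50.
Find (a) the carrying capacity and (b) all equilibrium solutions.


Logistic ODE dP/dt = 0.26P(1 - P/44200) has equilibria where dP/dt = 0, i.e. P = 0 or P = 44200.
The coefficient (1 - P/K) = 0 when P = K, identifying K = 44200 as the carrying capacity.
(a) K = 44200; (b) equilibria P = 0 and P = 44200.


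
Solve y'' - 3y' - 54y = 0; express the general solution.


Characteristic equation: r² - 3r - 54 = 0.
Factor: (r - 9)(r + 6) = 0 ⇒ r = 9, -6 (distinct real).
General solution: y = C₁e^(9x) + C₂e^(-6x).


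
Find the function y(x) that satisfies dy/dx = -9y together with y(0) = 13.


General solution of y' = -9y is y = Ce^(-9x).
Apply y(0) = 13: C = 13.
Particular solution: y = 13e^(-9x).


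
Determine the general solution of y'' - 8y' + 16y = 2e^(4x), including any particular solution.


Characteristic polynomial (r - 4)² = 0; repeated root r = 4.
y_h = (C₁ + C₂x)e^(4x). Forcing matches the repeated root (resonance), so try y_p = Ax² e^(4x).
Substitute and solve for A: 2A = 2, so A = 1.
General solution: y = (C₁ + C₂x + x²)e^(4x).


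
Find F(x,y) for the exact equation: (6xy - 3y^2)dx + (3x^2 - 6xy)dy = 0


Check exactness: ∂M/∂y = 6x - 6y and ∂N/∂x = 6x - 6y; equal, so the equation is exact.
Integrate M with respect to x (treating y as constant): ∫M dx = 3x^2y - 3xy^2 + h(y).
Differentiate w.r.t. y and set equal to N: all terms match, so h'(y) = 0 and h is a constant absorbed into C.
General solution: 3x^2y - 3xy^2 = C.


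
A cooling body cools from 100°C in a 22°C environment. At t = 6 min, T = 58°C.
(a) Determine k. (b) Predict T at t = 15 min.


Newton's law: T(t) = T_a + (T₀ - T_a)e^(-kt).
(a) Use T(6) = 58: (58 - 22)/(100 - 22) = e^(-k·6), so k = -ln(0.462)/6 ≈ 0.1289.
(b) Apply k to t = 15: T(15) = 22 + (78)e^(-1.933) ≈ 33.3°C.


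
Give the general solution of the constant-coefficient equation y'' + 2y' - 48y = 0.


Characteristic equation: r² + 2r - 48 = 0.
Factor: (r - 6)(r + 8) = 0 ⇒ r = 6, -8 (distinct real).
General solution: y = C₁e^(6x) + C₂e^(-8x).


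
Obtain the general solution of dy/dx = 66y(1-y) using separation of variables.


Separate: dy/[y(1-y)] = 66 dx.
Partial fractions: 1/[y(1-y)] = 1/y + 1/(1-y).
Integrate: ln|y/(1-y)| = 66x + C₀.
Solve for y: y = 1/(1 + Ce^(-66x)).


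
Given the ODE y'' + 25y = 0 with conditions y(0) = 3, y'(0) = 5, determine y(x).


Characteristic roots of r² + 25 = 0 are ±5i, so y = C₁cos(5x) + C₂sin(5x).
Apply y(0) = 3: C₁ = 3. Differentiate and apply y'(0) = 5: 5·C₂ = 5, so C₂ = 1.
Particular solution: y = 3cos(5x) + sin(5x).


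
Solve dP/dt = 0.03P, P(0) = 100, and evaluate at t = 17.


The ODE dP/dt = 0.03P has solution P(t) = P(0)e^(0.03t).
Substitute P(0) = 100 and t = 17: P(17) = 100 e^(0.51) ≈ 167.


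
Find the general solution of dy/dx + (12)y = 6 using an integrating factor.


P(x) = 12, Q(x) = 6; integrating factor μ = e^(12x).
(μ y)' = 6e^(12x) ⇒ μ y = (1/2)e^(12x) + C.
Divide by μ: y = 1/2 + Ce^(-12x).


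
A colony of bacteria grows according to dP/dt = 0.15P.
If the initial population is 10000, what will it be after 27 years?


The ODE dP/dt = 0.15P has solution P(t) = P(0)e^(0.15t).
Substitute P(0) = 10000 and t = 27: P(27) = 10000 e^(4.05) ≈ 573975.


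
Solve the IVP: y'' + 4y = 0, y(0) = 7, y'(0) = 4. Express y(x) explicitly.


Characteristic roots of r² + 4 = 0 are ±2i, so y = C₁cos(2x) + C₂sin(2x).
Apply y(0) = 7: C₁ = 7. Differentiate and apply y'(0) = 4: 2·C₂ = 4, so C₂ = 2.
Particular solution: y = 7cos(2x) + 2sin(2x).


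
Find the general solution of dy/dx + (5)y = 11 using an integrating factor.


P(x) = 5, Q(x) = 11; integrating factor μ = e^(5x).
(μ y)' = 11e^(5x) ⇒ μ y = (11/5)e^(5x) + C.
Divide by μ: y = 11/5 + Ce^(-5x).


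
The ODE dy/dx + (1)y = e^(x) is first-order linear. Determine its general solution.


P(x) = 1 ⇒ μ = e^(x).
(μ y)' = e^(2x) ⇒ μ y = (1/2)e^(2x) + C.
Divide by μ: y = (1/2)e^(x) + Ce^(-x).


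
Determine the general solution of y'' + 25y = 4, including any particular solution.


Homogeneous part: r² + 25 = 0 ⇒ r = ±5i, so y_h = C₁cos(5x) + C₂sin(5x).
Try constant y_p = A; plug in: 25A = 4 ⇒ A = 4/25.
General solution: y = C₁cos(5x) + C₂sin(5x) + 4/25.


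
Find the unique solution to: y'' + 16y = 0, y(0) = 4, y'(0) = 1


Characteristic roots of r² + 16 = 0 are ±4i, so y = C₁cos(4x) + C₂sin(4x).
Apply y(0) = 4: C₁ = 4. Differentiate and apply y'(0) = 1: 4·C₂ = 1, so C₂ = 1/4.
Particular solution: y = 4cos(4x) + (1/4)sin(4x).


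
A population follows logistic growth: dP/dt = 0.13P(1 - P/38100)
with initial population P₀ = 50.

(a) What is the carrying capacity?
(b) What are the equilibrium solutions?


Logistic ODE dP/dt = 0.13P(1 - P/38100) has equilibria where dP/dt = 0, i.e. P = 0 or P = 38100.
The coefficient (1 - P/K) = 0 when P = K, identifying K = 38100 as the carrying capacity.
(a) K = 38100; (b) equilibria P = 0 and P = 38100.


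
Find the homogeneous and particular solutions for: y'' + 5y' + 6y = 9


Characteristic roots of r² + 5r + 6 = 0 are -3, -2.
y_h = C₁e^(-3x) + C₂e^(-2x).
Constant forcing; try y_p = A. Then 6A = 9 ⇒ A = 3/2.
General solution: y = C₁e^(-3x) + C₂e^(-2x) + 3/2.


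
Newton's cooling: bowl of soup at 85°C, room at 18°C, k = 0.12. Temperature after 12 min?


Newton's law: dT/dt = -k(T - T_a) has solution T(t) = T_a + (T₀ - T_a)e^(-kt).
Plug in T_a = 18, T₀ = 85, k = 0.12, t = 12: T(12) = 18 + (67)e^(-1.44) ≈ 33.9°C.


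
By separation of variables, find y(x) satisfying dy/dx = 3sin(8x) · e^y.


Separate: e^(-y) dy = 3sin(8x) dx.
Integrate: -e^(-y) = -(3/8)cos(8x) + C₀.
Rearrange: e^(-y) = (3/8)cos(8x) + C.


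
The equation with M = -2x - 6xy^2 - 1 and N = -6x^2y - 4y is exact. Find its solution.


Check exactness: ∂M/∂y = -12xy and ∂N/∂x = -12xy; equal, so the equation is exact.
Integrate M with respect to x (treating y as constant): ∫M dx = -x^2 - 3x^2y^2 - x + h(y).
Differentiate w.r.t. y and set equal to N: the x-dependent terms already match, leaving h'(y) = -4y. Integrate: h(y) = -2y^2.
So F(x,y) = -x^2 - 3x^2y^2 - x - 2y^2.
General solution: -x^2 - 3x^2y^2 - x - 2y^2 = C.


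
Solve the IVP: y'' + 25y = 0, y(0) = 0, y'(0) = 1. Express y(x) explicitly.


Characteristic roots of r² + 25 = 0 are ±5i, so y = C₁cos(5x) + C₂sin(5x).
Apply y(0) = 0: C₁ = 0. Differentiate and apply y'(0) = 1: 5·C₂ = 1, so C₂ = 1/5.
Particular solution: y = (1/5)sin(5x).


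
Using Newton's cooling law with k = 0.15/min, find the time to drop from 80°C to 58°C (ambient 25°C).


From T(t) = T_a + (T₀ - T_a)e^(-kt), set T(t) = 58:
(58 - 25) / (80 - 25) = e^(-0.15t), so t = -ln(0.600)/0.15 ≈ 3.4 minutes.


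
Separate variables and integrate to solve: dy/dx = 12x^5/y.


Separate variables: y dy = 12x^5 dx.
Integrate both sides: y²/2 = 2x^6 + C₀.
Multiply by 2: y² = 4x^6 + C.


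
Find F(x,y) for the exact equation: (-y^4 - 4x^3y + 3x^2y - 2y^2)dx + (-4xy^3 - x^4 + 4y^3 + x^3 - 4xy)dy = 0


Check exactness: ∂M/∂y = -4y^3 - 4x^3 + 3x^2 - 4y and ∂N/∂x = -4y^3 - 4x^3 + 3x^2 - 4y; equal, so the equation is exact.
Integrate M with respect to x (treating y as constant): ∫M dx = -xy^4 - x^4y + x^3y - 2xy^2 + h(y).
Differentiate w.r.t. y and set equal to N: the x-dependent terms already match, leaving h'(y) = 4y^3. Integrate: h(y) = y^4.
So F(x,y) = -xy^4 - x^4y + y^4 + x^3y - 2xy^2.
General solution: -xy^4 - x^4y + y^4 + x^3y - 2xy^2 = C.


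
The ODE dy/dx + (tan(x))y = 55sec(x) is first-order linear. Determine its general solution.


P(x) = tan(x) ⇒ μ = e^(∫tan(x)dx) = sec(x).
(sec(x) y)' = 55sec²(x) ⇒ sec(x) y = 55tan(x) + C.
Multiply by cos(x): y = 55sin(x) + C·cos(x).


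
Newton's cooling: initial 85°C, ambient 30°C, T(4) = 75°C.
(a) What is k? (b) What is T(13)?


Newton's law: T(t) = T_a + (T₀ - T_a)e^(-kt).
(a) Use T(4) = 75: (75 - 30)/(85 - 30) = e^(-k·4), so k = -ln(0.818)/4 ≈ 0.0502.
(b) Apply k to t = 13: T(13) = 30 + (55)e^(-0.652) ≈ 58.6°C.


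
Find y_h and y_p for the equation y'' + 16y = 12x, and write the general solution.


Homogeneous: r² + 16 = 0 ⇒ r = ±4i, y_h = C₁cos(4x) + C₂sin(4x).
Polynomial forcing; try y_p = Ax + B. Then y_p'' + 16 y_p = 16(Ax + B) = 12x, so B = 0 and A = 3/4.
General solution: y = C₁cos(4x) + C₂sin(4x) + (3/4)x.


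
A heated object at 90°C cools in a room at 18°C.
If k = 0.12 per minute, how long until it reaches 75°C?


From T(t) = T_a + (T₀ - T_a)e^(-kt), set T(t) = 75:
(75 - 18) / (90 - 18) = e^(-0.12t), so t = -ln(0.792)/0.12 ≈ 1.9 minutes.


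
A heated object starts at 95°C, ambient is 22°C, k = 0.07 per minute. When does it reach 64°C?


From T(t) = T_a + (T₀ - T_a)e^(-kt), set T(t) = 64:
(64 - 22) / (95 - 22) = e^(-0.07t), so t = -ln(0.575)/0.07 ≈ 7.9 minutes.


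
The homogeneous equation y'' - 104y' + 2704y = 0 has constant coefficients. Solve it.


Characteristic equation: r² - 104r + 2704 = 0, i.e. (r - 52)² = 0.
Repeated root r = 52; include an x factor for the second linearly independent solution.
General solution: y = (C₁ + C₂x)e^(52x).


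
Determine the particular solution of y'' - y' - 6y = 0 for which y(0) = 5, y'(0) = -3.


Characteristic roots of r² - r - 6 = 0 are 3, -2.
General solution y = c₁ e^(3x) + c₂ e^(-2x).
Apply y(0) = 5: c₁ + c₂ = 5. Apply y'(0) = -3: 3 c₁ - 2 c₂ = -3.
Solve: c₁ = 7/5, c₂ = 18/5.
Particular solution: y = (7/5)e^(3x) + (18/5)e^(-2x).


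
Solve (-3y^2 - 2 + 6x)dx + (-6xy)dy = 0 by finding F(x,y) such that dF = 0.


Check exactness: ∂M/∂y = -6y and ∂N/∂x = -6y; equal, so the equation is exact.
Integrate M with respect to x (treating y as constant): ∫M dx = -3xy^2 - 2x + 3x^2 + h(y).
Differentiate w.r.t. y and set equal to N: all terms match, so h'(y) = 0 and h is a constant absorbed into C.
General solution: -3xy^2 - 2x + 3x^2 = C.


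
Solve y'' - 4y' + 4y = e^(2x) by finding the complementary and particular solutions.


Characteristic polynomial (r - 2)² = 0; repeated root r = 2.
y_h = (C₁ + C₂x)e^(2x). Forcing matches the repeated root (resonance), so try y_p = Ax² e^(2x).
Substitute and solve for A: 2A = 1, so A = 1/2.
General solution: y = (C₁ + C₂x + (1/2)x²)e^(2x).


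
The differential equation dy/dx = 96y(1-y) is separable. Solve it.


Separate: dy/[y(1-y)] = 96 dx.
Partial fractions: 1/[y(1-y)] = 1/y + 1/(1-y).
Integrate: ln|y/(1-y)| = 96x + C₀.
Solve for y: y = 1/(1 + Ce^(-96x)).


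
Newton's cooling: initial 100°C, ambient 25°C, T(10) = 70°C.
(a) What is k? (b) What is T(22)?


Newton's law: T(t) = T_a + (T₀ - T_a)e^(-kt).
(a) Use T(10) = 70: (70 - 25)/(100 - 25) = e^(-k·10), so k = -ln(0.600)/10 ≈ 0.0511.
(b) Apply k to t = 22: T(22) = 25 + (75)e^(-1.124) ≈ 49.4°C.


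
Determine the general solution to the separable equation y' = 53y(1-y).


Separate: dy/[y(1-y)] = 53 dx.
Partial fractions: 1/[y(1-y)] = 1/y + 1/(1-y).
Integrate: ln|y/(1-y)| = 53x + C₀.
Solve for y: y = 1/(1 + Ce^(-53x)).


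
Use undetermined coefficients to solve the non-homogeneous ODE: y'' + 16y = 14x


Homogeneous: r² + 16 = 0 ⇒ r = ±4i, y_h = C₁cos(4x) + C₂sin(4x).
Polynomial forcing; try y_p = Ax + B. Then y_p'' + 16 y_p = 16(Ax + B) = 14x, so B = 0 and A = 7/8.
General solution: y = C₁cos(4x) + C₂sin(4x) + (7/8)x.


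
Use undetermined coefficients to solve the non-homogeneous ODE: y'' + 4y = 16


Homogeneous part: r² + 4 = 0 ⇒ r = ±2i, so y_h = C₁cos(2x) + C₂sin(2x).
Try constant y_p = A; plug in: 4A = 16 ⇒ A = 4.
General solution: y = C₁cos(2x) + C₂sin(2x) + 4.


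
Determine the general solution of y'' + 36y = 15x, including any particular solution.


Homogeneous: r² + 36 = 0 ⇒ r = ±6i, y_h = C₁cos(6x) + C₂sin(6x).
Polynomial forcing; try y_p = Ax + B. Then y_p'' + 36 y_p = 36(Ax + B) = 15x, so B = 0 and A = 5/12.
General solution: y = C₁cos(6x) + C₂sin(6x) + (5/12)x.


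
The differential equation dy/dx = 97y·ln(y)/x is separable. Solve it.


Separate: dy/[y ln(y)] = 97 dx/x.
Substitute u = ln(y): du/u = 97 dx/x.
Integrate: ln|ln(y)| = 97ln|x| + C₀, hence ln(y) = C·x^97.


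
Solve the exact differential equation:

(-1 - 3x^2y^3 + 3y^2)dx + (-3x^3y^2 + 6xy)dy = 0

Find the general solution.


Check exactness: ∂M/∂y = -9x^2y^2 + 6y and ∂N/∂x = -9x^2y^2 + 6y; equal, so the equation is exact.
Integrate M with respect to x (treating y as constant): ∫M dx = -x - x^3y^3 + 3xy^2 + h(y).
Differentiate w.r.t. y and set equal to N: all terms match, so h'(y) = 0 and h is a constant absorbed into C.
General solution: -x - x^3y^3 + 3xy^2 = C.


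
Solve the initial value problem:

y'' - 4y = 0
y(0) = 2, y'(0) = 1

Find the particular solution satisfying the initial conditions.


Characteristic roots of r² - 4 = 0 are -2, 2.
General solution y = c₁ e^(-2x) + c₂ e^(2x).
Apply y(0) = 2: c₁ + c₂ = 2. Apply y'(0) = 1: -2 c₁ + 2 c₂ = 1.
Solve: c₁ = 3/4, c₂ = 5/4.
Particular solution: y = (3/4)e^(-2x) + (5/4)e^(2x).


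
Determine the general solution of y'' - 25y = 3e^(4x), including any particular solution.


Characteristic roots of r² - 25 = 0 are -5, 5.
y_h = C₁e^(-5x) + C₂e^(5x).
Forcing exponent 4 is not a characteristic root; try y_p = Ae^(4x).
Substitute: A·(16 + (0)·4 + (-25)) = A·-9 = 3, so A = -1/3.
General solution: y = C₁e^(-5x) + C₂e^(5x) - (1/3)e^(4x).


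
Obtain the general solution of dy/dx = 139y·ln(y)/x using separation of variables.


Separate: dy/[y ln(y)] = 139 dx/x.
Substitute u = ln(y): du/u = 139 dx/x.
Integrate: ln|ln(y)| = 139ln|x| + C₀, hence ln(y) = C·x^139.


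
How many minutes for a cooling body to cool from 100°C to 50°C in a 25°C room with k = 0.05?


From T(t) = T_a + (T₀ - T_a)e^(-kt), set T(t) = 50:
(50 - 25) / (100 - 25) = e^(-0.05t), so t = -ln(0.333)/0.05 ≈ 22.0 minutes.


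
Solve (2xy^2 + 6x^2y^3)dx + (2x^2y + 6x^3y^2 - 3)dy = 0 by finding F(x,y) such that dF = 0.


Check exactness: ∂M/∂y = 4xy + 18x^2y^2 and ∂N/∂x = 4xy + 18x^2y^2; equal, so the equation is exact.
Integrate M with respect to x (treating y as constant): ∫M dx = x^2y^2 + 2x^3y^3 + h(y).
Differentiate w.r.t. y and set equal to N: the x-dependent terms already match, leaving h'(y) = -3. Integrate: h(y) = -3y.
So F(x,y) = x^2y^2 + 2x^3y^3 - 3y.
General solution: x^2y^2 + 2x^3y^3 - 3y = C.


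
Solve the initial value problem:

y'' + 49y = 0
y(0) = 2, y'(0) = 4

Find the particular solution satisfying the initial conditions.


Characteristic roots of r² + 49 = 0 are ±7i, so y = C₁cos(7x) + C₂sin(7x).
Apply y(0) = 2: C₁ = 2. Differentiate and apply y'(0) = 4: 7·C₂ = 4, so C₂ = 4/7.
Particular solution: y = 2cos(7x) + (4/7)sin(7x).


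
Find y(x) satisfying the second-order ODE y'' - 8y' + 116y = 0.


Characteristic equation: r² - 8r + 116 = 0.
Discriminant is negative; roots r = 4 ± 10i (complex conjugate pair).
General solution uses e^(α x)(C₁ cos(β x) + C₂ sin(β x)): y = e^(4x)(C₁cos(10x) + C₂sin(10x)).


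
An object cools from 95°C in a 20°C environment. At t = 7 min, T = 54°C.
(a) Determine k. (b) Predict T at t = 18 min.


Newton's law: T(t) = T_a + (T₀ - T_a)e^(-kt).
(a) Use T(7) = 54: (54 - 20)/(95 - 20) = e^(-k·7), so k = -ln(0.453)/7 ≈ 0.1130.
(b) Apply k to t = 18: T(18) = 20 + (75)e^(-2.034) ≈ 29.8°C.


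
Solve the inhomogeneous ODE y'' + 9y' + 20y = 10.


Characteristic roots of r² + 9r + 20 = 0 are -5, -4.
y_h = C₁e^(-5x) + C₂e^(-4x).
Constant forcing; try y_p = A. Then 20A = 10 ⇒ A = 1/2.
General solution: y = C₁e^(-5x) + C₂e^(-4x) + 1/2.


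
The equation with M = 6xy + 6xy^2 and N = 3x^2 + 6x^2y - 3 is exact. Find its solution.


Check exactness: ∂M/∂y = 6x + 12xy and ∂N/∂x = 6x + 12xy; equal, so the equation is exact.
Integrate M with respect to x (treating y as constant): ∫M dx = 3x^2y + 3x^2y^2 + h(y).
Differentiate w.r.t. y and set equal to N: the x-dependent terms already match, leaving h'(y) = -3. Integrate: h(y) = -3y.
So F(x,y) = 3x^2y + 3x^2y^2 - 3y.
General solution: 3x^2y + 3x^2y^2 - 3y = C.


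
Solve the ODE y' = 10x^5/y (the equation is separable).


Separate variables: y dy = 10x^5 dx.
Integrate both sides: y²/2 = (5/3)x^6 + C₀.
Multiply by 2: y² = (10/3)x^6 + C.


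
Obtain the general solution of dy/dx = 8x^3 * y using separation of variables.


Separate variables: dy/y = 8x^3 dx.
Integrate: ln|y| = 2x^4 + C₀.
Exponentiate: y = Ce^(2x^4).


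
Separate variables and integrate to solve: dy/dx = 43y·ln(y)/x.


Separate: dy/[y ln(y)] = 43 dx/x.
Substitute u = ln(y): du/u = 43 dx/x.
Integrate: ln|ln(y)| = 43ln|x| + C₀, hence ln(y) = C·x^43.


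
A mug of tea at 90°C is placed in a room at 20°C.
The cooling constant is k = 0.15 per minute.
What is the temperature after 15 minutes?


Newton's law: dT/dt = -k(T - T_a) has solution T(t) = T_a + (T₀ - T_a)e^(-kt).
Plug in T_a = 20, T₀ = 90, k = 0.15, t = 15: T(15) = 20 + (70)e^(-2.25) ≈ 27.4°C.


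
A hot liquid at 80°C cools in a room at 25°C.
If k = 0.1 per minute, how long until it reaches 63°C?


From T(t) = T_a + (T₀ - T_a)e^(-kt), set T(t) = 63:
(63 - 25) / (80 - 25) = e^(-0.1t), so t = -ln(0.691)/0.1 ≈ 3.7 minutes.


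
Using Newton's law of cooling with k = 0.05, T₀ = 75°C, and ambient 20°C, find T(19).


Newton's law: dT/dt = -k(T - T_a) has solution T(t) = T_a + (T₀ - T_a)e^(-kt).
Plug in T_a = 20, T₀ = 75, k = 0.05, t = 19: T(19) = 20 + (55)e^(-0.95) ≈ 41.3°C.


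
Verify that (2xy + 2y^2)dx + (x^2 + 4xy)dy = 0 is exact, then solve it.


Check exactness: ∂M/∂y = 2x + 4y and ∂N/∂x = 2x + 4y; equal, so the equation is exact.
Integrate M with respect to x (treating y as constant): ∫M dx = x^2y + 2xy^2 + h(y).
Differentiate w.r.t. y and set equal to N: all terms match, so h'(y) = 0 and h is a constant absorbed into C.
General solution: x^2y + 2xy^2 = C.


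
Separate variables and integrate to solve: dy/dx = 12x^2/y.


Separate variables: y dy = 12x^2 dx.
Integrate both sides: y²/2 = 4x^3 + C₀.
Multiply by 2: y² = 8x^3 + C.


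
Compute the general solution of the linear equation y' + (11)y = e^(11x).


P(x) = 11 ⇒ μ = e^(11x).
(μ y)' = e^(22x) ⇒ μ y = (1/22)e^(22x) + C.
Divide by μ: y = (1/22)e^(11x) + Ce^(-11x).


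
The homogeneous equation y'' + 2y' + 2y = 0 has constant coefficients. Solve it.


Characteristic equation: r² + 2r + 2 = 0.
Discriminant is negative; roots r = -1 ± 1i (complex conjugate pair).
General solution uses e^(α x)(C₁ cos(β x) + C₂ sin(β x)): y = e^(-x)(C₁cos(x) + C₂sin(x)).


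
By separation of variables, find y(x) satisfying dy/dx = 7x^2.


Integrate both sides with respect to x: y = ∫ 7x^2 dx = (7/3)x^3 + C.


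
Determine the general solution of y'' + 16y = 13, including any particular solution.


Homogeneous part: r² + 16 = 0 ⇒ r = ±4i, so y_h = C₁cos(4x) + C₂sin(4x).
Try constant y_p = A; plug in: 16A = 13 ⇒ A = 13/16.
General solution: y = C₁cos(4x) + C₂sin(4x) + 13/16.


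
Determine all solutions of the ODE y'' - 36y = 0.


Characteristic equation: r² - 36 = 0.
Factor: (r + 6)(r - 6) = 0 ⇒ r = -6, 6 (distinct real).
General solution: y = C₁e^(-6x) + C₂e^(6x).


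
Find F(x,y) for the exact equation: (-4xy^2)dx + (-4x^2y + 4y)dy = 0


Check exactness: ∂M/∂y = -8xy and ∂N/∂x = -8xy; equal, so the equation is exact.
Integrate M with respect to x (treating y as constant): ∫M dx = -2x^2y^2 + h(y).
Differentiate w.r.t. y and set equal to N: the x-dependent terms already match, leaving h'(y) = 4y. Integrate: h(y) = 2y^2.
So F(x,y) = -2x^2y^2 + 2y^2.
General solution: -2x^2y^2 + 2y^2 = C.


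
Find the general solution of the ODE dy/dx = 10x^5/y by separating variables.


Separate variables: y dy = 10x^5 dx.
Integrate both sides: y²/2 = (5/3)x^6 + C₀.
Multiply by 2: y² = (10/3)x^6 + C.


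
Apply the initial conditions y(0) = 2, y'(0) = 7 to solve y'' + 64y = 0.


Characteristic roots of r² + 64 = 0 are ±8i, so y = C₁cos(8x) + C₂sin(8x).
Apply y(0) = 2: C₁ = 2. Differentiate and apply y'(0) = 7: 8·C₂ = 7, so C₂ = 7/8.
Particular solution: y = 2cos(8x) + (7/8)sin(8x).


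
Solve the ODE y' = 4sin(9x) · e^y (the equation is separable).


Separate: e^(-y) dy = 4sin(9x) dx.
Integrate: -e^(-y) = -(4/9)cos(9x) + C₀.
Rearrange: e^(-y) = (4/9)cos(9x) + C.


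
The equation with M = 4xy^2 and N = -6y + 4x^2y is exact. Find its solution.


Check exactness: ∂M/∂y = 8xy and ∂N/∂x = 8xy; equal, so the equation is exact.
Integrate M with respect to x (treating y as constant): ∫M dx = 2x^2y^2 + h(y).
Differentiate w.r.t. y and set equal to N: the x-dependent terms already match, leaving h'(y) = -6y. Integrate: h(y) = -3y^2.
So F(x,y) = -3y^2 + 2x^2y^2.
General solution: -3y^2 + 2x^2y^2 = C.
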